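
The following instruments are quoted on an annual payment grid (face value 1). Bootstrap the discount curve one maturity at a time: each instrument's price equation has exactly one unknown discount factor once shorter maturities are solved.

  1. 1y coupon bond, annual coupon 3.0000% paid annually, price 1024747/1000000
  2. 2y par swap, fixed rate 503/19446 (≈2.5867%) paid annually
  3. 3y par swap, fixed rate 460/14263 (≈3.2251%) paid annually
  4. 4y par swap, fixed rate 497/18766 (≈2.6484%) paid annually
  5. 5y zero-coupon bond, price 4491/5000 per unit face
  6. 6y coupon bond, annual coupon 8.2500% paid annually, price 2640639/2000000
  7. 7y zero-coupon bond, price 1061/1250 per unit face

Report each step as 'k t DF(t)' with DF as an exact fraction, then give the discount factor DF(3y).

1 1 9949/10000
2 2 9497/10000
3 3 227/250
4 4 4503/5000
5 5 4491/5000
6 6 2163/2500
7 7 1061/1250
DF(3y) = 227/250 ≈ 0.908000

step 1 [1y] bond c/1=3/100: DF=(1024747/1000000 − 3/100·(0))/(1+3/100) = 9949/10000 ≈ 0.994900
step 2 [2y] swap r/1=503/19446: DF=(1 − 503/19446·(0.994900))/(1+503/19446) = 9497/10000 ≈ 0.949700
step 3 [3y] swap r/1=460/14263: DF=(1 − 460/14263·(0.994900+0.949700))/(1+460/14263) = 227/250 ≈ 0.908000
step 4 [4y] swap r/1=497/18766: DF=(1 − 497/18766·(0.994900+0.949700+0.908000))/(1+497/18766) = 4503/5000 ≈ 0.900600
step 5 [5y] zero: DF = P = 4491/5000 ≈ 0.898200
step 6 [6y] bond c/1=33/400: DF=(2640639/2000000 − 33/400·(0.994900+0.949700+0.908000+0.900600+0.898200))/(1+33/400) = 2163/2500 ≈ 0.865200
step 7 [7y] zero: DF = P = 1061/1250 ≈ 0.848800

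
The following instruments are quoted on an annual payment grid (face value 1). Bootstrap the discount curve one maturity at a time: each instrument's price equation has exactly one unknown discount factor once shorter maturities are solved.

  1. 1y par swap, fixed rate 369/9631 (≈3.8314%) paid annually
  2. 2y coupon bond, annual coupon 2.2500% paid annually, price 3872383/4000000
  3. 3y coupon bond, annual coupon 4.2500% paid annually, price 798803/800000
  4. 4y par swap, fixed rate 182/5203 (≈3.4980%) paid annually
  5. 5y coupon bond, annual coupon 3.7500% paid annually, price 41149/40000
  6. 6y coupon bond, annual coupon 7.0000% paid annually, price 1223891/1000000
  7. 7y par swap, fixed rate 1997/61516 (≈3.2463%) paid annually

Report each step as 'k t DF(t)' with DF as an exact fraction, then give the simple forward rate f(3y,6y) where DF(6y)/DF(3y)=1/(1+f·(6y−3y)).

1 1 9631/10000
2 2 1157/1250
3 3 1101/1250
4 4 4363/5000
5 5 8599/10000
6 6 8493/10000
7 7 8003/10000
f(3y,6y) = ((1101/1250)/(8493/10000) − 1)/(3) = 35/2831 ≈ 1.2363%

step 1 [1y] swap r/1=369/9631: DF=(1 − 369/9631·(0))/(1+369/9631) = 9631/10000 ≈ 0.963100
step 2 [2y] bond c/1=9/400: DF=(3872383/4000000 − 9/400·(0.963100))/(1+9/400) = 1157/1250 ≈ 0.925600
step 3 [3y] bond c/1=17/400: DF=(798803/800000 − 17/400·(0.963100+0.925600))/(1+17/400) = 1101/1250 ≈ 0.880800
step 4 [4y] swap r/1=182/5203: DF=(1 − 182/5203·(0.963100+0.925600+0.880800))/(1+182/5203) = 4363/5000 ≈ 0.872600
step 5 [5y] bond c/1=3/80: DF=(41149/40000 − 3/80·(0.963100+0.925600+0.880800+0.872600))/(1+3/80) = 8599/10000 ≈ 0.859900
step 6 [6y] bond c/1=7/100: DF=(1223891/1000000 − 7/100·(0.963100+0.925600+0.880800+0.872600+0.859900))/(1+7/100) = 8493/10000 ≈ 0.849300
step 7 [7y] swap r/1=1997/61516: DF=(1 − 1997/61516·(0.963100+0.925600+0.880800+0.872600+0.859900+0.849300))/(1+1997/61516) = 8003/10000 ≈ 0.800300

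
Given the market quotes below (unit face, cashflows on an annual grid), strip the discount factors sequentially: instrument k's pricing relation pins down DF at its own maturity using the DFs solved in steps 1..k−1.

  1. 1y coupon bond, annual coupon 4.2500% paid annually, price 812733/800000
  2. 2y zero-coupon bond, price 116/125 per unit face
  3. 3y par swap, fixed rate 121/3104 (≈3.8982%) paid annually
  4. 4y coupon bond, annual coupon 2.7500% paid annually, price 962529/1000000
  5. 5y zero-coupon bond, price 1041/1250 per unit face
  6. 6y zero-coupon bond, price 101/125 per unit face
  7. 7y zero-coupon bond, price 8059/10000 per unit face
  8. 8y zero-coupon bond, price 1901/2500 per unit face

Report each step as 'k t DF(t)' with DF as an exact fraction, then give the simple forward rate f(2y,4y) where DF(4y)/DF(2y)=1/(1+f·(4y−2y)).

step 1 [1y] bond c/1=17/400: DF=(812733/800000 − 17/400·(0))/(1+17/400) = 1949/2000 ≈ 0.974500
step 2 [2y] zero: DF = P = 116/125 ≈ 0.928000
step 3 [3y] swap r/1=121/3104: DF=(1 − 121/3104·(0.974500+0.928000))/(1+121/3104) = 8911/10000 ≈ 0.891100
step 4 [4y] bond c/1=11/400: DF=(962529/1000000 − 11/400·(0.974500+0.928000+0.891100))/(1+11/400) = 431/500 ≈ 0.862000
step 5 [5y] zero: DF = P = 1041/1250 ≈ 0.832800
step 6 [6y] zero: DF = P = 101/125 ≈ 0.808000
step 7 [7y] zero: DF = P = 8059/10000 ≈ 0.805900
step 8 [8y] zero: DF = P = 1901/2500 ≈ 0.760400

1 1 1949/2000
2 2 116/125
3 3 8911/10000
4 4 431/500
5 5 1041/1250
6 6 101/125
7 7 8059/10000
8 8 1901/2500
f(2y,4y) = ((116/125)/(431/500) − 1)/(2) = 33/862 ≈ 3.8283%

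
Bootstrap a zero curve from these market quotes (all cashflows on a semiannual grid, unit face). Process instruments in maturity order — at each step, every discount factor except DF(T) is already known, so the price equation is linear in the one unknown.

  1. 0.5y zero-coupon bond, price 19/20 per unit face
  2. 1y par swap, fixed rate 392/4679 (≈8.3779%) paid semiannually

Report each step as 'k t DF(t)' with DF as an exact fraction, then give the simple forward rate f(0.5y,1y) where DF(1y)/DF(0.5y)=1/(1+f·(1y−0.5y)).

step 1 [0.5y] zero: DF = P = 19/20 ≈ 0.950000
step 2 [1y] swap r/2=196/4679: DF=(1 − 196/4679·(0.950000))/(1+196/4679) = 576/625 ≈ 0.921600

1 1/2 19/20
2 1 576/625
f(0.5y,1y) = ((19/20)/(576/625) − 1)/(1/2) = 71/1152 ≈ 6.1632%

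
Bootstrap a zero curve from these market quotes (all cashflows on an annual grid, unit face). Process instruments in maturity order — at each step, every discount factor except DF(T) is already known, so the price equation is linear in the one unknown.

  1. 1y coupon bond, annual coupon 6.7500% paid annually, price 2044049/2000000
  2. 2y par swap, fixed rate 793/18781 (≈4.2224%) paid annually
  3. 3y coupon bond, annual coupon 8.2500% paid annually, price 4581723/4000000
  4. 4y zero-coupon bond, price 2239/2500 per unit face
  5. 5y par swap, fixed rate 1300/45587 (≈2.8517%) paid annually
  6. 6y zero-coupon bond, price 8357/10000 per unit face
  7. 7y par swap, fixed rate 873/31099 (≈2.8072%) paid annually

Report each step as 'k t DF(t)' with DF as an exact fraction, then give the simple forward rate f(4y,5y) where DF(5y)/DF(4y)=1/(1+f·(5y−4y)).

step 1 [1y] bond c/1=27/400: DF=(2044049/2000000 − 27/400·(0))/(1+27/400) = 4787/5000 ≈ 0.957400
step 2 [2y] swap r/1=793/18781: DF=(1 − 793/18781·(0.957400))/(1+793/18781) = 9207/10000 ≈ 0.920700
step 3 [3y] bond c/1=33/400: DF=(4581723/4000000 − 33/400·(0.957400+0.920700))/(1+33/400) = 183/200 ≈ 0.915000
step 4 [4y] zero: DF = P = 2239/2500 ≈ 0.895600
step 5 [5y] swap r/1=1300/45587: DF=(1 − 1300/45587·(0.957400+0.920700+0.915000+0.895600))/(1+1300/45587) = 87/100 ≈ 0.870000
step 6 [6y] zero: DF = P = 8357/10000 ≈ 0.835700
step 7 [7y] swap r/1=873/31099: DF=(1 − 873/31099·(0.957400+0.920700+0.915000+0.895600+0.870000+0.835700))/(1+873/31099) = 4127/5000 ≈ 0.825400

1 1 4787/5000
2 2 9207/10000
3 3 183/200
4 4 2239/2500
5 5 87/100
6 6 8357/10000
7 7 4127/5000
f(4y,5y) = ((2239/2500)/(87/100) − 1)/(1) = 64/2175 ≈ 2.9425%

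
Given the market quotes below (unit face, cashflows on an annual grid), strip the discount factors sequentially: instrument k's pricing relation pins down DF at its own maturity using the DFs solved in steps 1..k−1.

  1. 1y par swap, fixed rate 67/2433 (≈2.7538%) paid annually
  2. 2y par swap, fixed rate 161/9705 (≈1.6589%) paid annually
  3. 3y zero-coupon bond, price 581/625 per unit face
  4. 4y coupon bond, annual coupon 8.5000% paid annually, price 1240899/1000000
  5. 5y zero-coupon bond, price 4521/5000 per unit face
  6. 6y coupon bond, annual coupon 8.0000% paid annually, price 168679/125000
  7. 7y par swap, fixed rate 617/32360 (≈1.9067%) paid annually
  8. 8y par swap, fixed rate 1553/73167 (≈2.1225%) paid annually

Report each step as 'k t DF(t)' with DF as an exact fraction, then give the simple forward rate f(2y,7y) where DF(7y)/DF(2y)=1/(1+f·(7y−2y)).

1 1 2433/2500
2 2 4839/5000
3 3 581/625
4 4 2297/2500
5 5 4521/5000
6 6 4509/5000
7 7 4383/5000
8 8 8447/10000
f(2y,7y) = ((4839/5000)/(4383/5000) − 1)/(5) = 152/7305 ≈ 2.0808%

step 1 [1y] swap r/1=67/2433: DF=(1 − 67/2433·(0))/(1+67/2433) = 2433/2500 ≈ 0.973200
step 2 [2y] swap r/1=161/9705: DF=(1 − 161/9705·(0.973200))/(1+161/9705) = 4839/5000 ≈ 0.967800
step 3 [3y] zero: DF = P = 581/625 ≈ 0.929600
step 4 [4y] bond c/1=17/200: DF=(1240899/1000000 − 17/200·(0.973200+0.967800+0.929600))/(1+17/200) = 2297/2500 ≈ 0.918800
step 5 [5y] zero: DF = P = 4521/5000 ≈ 0.904200
step 6 [6y] bond c/1=2/25: DF=(168679/125000 − 2/25·(0.973200+0.967800+0.929600+0.918800+0.904200))/(1+2/25) = 4509/5000 ≈ 0.901800
step 7 [7y] swap r/1=617/32360: DF=(1 − 617/32360·(0.973200+0.967800+0.929600+0.918800+0.904200+0.901800))/(1+617/32360) = 4383/5000 ≈ 0.876600
step 8 [8y] swap r/1=1553/73167: DF=(1 − 1553/73167·(0.973200+0.967800+0.929600+0.918800+0.904200+0.901800+0.876600))/(1+1553/73167) = 8447/10000 ≈ 0.844700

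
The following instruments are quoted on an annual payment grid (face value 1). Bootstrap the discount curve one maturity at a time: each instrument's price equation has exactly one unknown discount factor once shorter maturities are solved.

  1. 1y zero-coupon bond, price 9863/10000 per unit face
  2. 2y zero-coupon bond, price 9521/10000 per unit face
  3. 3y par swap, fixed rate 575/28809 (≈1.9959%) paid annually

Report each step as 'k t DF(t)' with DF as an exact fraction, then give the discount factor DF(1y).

1 1 9863/10000
2 2 9521/10000
3 3 377/400
DF(1y) = 9863/10000 ≈ 0.986300

step 1 [1y] zero: DF = P = 9863/10000 ≈ 0.986300
step 2 [2y] zero: DF = P = 9521/10000 ≈ 0.952100
step 3 [3y] swap r/1=575/28809: DF=(1 − 575/28809·(0.986300+0.952100))/(1+575/28809) = 377/400 ≈ 0.942500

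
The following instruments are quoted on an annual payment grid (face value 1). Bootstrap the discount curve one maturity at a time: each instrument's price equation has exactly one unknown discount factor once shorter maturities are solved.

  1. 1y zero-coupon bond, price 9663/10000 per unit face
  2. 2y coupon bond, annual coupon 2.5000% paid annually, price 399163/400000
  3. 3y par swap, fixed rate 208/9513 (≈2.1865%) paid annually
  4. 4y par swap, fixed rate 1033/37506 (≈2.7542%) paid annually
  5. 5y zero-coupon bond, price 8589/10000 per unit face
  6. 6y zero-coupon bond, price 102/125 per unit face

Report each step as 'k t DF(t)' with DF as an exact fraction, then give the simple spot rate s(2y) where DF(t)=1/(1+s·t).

1 1 9663/10000
2 2 19/20
3 3 586/625
4 4 8967/10000
5 5 8589/10000
6 6 102/125
s(2y) = (1/(19/20) − 1)/(2) = 1/38 ≈ 2.6316%

step 1 [1y] zero: DF = P = 9663/10000 ≈ 0.966300
step 2 [2y] bond c/1=1/40: DF=(399163/400000 − 1/40·(0.966300))/(1+1/40) = 19/20 ≈ 0.950000
step 3 [3y] swap r/1=208/9513: DF=(1 − 208/9513·(0.966300+0.950000))/(1+208/9513) = 586/625 ≈ 0.937600
step 4 [4y] swap r/1=1033/37506: DF=(1 − 1033/37506·(0.966300+0.950000+0.937600))/(1+1033/37506) = 8967/10000 ≈ 0.896700
step 5 [5y] zero: DF = P = 8589/10000 ≈ 0.858900
step 6 [6y] zero: DF = P = 102/125 ≈ 0.816000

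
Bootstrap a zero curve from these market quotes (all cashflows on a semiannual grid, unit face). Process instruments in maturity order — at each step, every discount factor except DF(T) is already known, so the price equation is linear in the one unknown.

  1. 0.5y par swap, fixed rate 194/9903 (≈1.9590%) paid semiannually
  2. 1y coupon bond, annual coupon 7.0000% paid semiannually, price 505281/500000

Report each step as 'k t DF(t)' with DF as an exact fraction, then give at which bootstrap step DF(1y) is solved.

step 1 [0.5y] swap r/2=97/9903: DF=(1 − 97/9903·(0))/(1+97/9903) = 9903/10000 ≈ 0.990300
step 2 [1y] bond c/2=7/200: DF=(505281/500000 − 7/200·(0.990300))/(1+7/200) = 9429/10000 ≈ 0.942900

1 1/2 9903/10000
2 1 9429/10000
DF(1y) is solved at step 2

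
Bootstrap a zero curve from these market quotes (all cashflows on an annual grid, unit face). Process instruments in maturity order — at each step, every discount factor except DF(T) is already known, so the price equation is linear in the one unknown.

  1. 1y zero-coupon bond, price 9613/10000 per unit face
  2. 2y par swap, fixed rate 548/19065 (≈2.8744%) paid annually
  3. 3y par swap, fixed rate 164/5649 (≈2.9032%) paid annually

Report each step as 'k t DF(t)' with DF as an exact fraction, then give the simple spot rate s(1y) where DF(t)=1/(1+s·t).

1 1 9613/10000
2 2 2363/2500
3 3 459/500
s(1y) = (1/(9613/10000) − 1)/(1) = 387/9613 ≈ 4.0258%

step 1 [1y] zero: DF = P = 9613/10000 ≈ 0.961300
step 2 [2y] swap r/1=548/19065: DF=(1 − 548/19065·(0.961300))/(1+548/19065) = 2363/2500 ≈ 0.945200
step 3 [3y] swap r/1=164/5649: DF=(1 − 164/5649·(0.961300+0.945200))/(1+164/5649) = 459/500 ≈ 0.918000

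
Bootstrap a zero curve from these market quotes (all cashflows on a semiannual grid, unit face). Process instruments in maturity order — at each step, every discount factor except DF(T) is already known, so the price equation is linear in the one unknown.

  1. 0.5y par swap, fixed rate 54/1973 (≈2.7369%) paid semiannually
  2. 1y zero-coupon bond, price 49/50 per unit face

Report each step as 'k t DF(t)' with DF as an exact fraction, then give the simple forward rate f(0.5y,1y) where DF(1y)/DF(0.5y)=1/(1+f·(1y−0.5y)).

1 1/2 1973/2000
2 1 49/50
f(0.5y,1y) = ((1973/2000)/(49/50) − 1)/(1/2) = 13/980 ≈ 1.3265%

step 1 [0.5y] swap r/2=27/1973: DF=(1 − 27/1973·(0))/(1+27/1973) = 1973/2000 ≈ 0.986500
step 2 [1y] zero: DF = P = 49/50 ≈ 0.980000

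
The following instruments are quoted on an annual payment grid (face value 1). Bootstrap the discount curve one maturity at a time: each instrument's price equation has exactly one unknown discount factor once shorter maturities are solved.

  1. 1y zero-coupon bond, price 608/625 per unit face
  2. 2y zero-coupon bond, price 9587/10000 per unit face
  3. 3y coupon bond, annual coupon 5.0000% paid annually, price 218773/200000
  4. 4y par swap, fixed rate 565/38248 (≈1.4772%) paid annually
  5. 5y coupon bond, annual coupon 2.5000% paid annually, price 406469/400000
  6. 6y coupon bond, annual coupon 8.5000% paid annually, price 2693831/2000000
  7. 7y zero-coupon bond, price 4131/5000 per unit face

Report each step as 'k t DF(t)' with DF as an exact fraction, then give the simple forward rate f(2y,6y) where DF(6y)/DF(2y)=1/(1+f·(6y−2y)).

1 1 608/625
2 2 9587/10000
3 3 4749/5000
4 4 1887/2000
5 5 8981/10000
6 6 4357/5000
7 7 4131/5000
f(2y,6y) = ((9587/10000)/(4357/5000) − 1)/(4) = 873/34856 ≈ 2.5046%

step 1 [1y] zero: DF = P = 608/625 ≈ 0.972800
step 2 [2y] zero: DF = P = 9587/10000 ≈ 0.958700
step 3 [3y] bond c/1=1/20: DF=(218773/200000 − 1/20·(0.972800+0.958700))/(1+1/20) = 4749/5000 ≈ 0.949800
step 4 [4y] swap r/1=565/38248: DF=(1 − 565/38248·(0.972800+0.958700+0.949800))/(1+565/38248) = 1887/2000 ≈ 0.943500
step 5 [5y] bond c/1=1/40: DF=(406469/400000 − 1/40·(0.972800+0.958700+0.949800+0.943500))/(1+1/40) = 8981/10000 ≈ 0.898100
step 6 [6y] bond c/1=17/200: DF=(2693831/2000000 − 17/200·(0.972800+0.958700+0.949800+0.943500+0.898100))/(1+17/200) = 4357/5000 ≈ 0.871400
step 7 [7y] zero: DF = P = 4131/5000 ≈ 0.826200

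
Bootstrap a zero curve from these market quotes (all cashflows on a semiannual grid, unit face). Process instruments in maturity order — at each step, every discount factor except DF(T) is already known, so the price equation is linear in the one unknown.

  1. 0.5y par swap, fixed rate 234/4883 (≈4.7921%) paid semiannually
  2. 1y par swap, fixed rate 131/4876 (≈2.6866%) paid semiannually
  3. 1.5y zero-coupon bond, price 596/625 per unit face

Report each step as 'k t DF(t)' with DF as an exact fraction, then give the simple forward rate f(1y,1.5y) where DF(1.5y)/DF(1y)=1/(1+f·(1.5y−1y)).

step 1 [0.5y] swap r/2=117/4883: DF=(1 − 117/4883·(0))/(1+117/4883) = 4883/5000 ≈ 0.976600
step 2 [1y] swap r/2=131/9752: DF=(1 − 131/9752·(0.976600))/(1+131/9752) = 4869/5000 ≈ 0.973800
step 3 [1.5y] zero: DF = P = 596/625 ≈ 0.953600

1 1/2 4883/5000
2 1 4869/5000
3 3/2 596/625
f(1y,1.5y) = ((4869/5000)/(596/625) − 1)/(1/2) = 101/2384 ≈ 4.2366%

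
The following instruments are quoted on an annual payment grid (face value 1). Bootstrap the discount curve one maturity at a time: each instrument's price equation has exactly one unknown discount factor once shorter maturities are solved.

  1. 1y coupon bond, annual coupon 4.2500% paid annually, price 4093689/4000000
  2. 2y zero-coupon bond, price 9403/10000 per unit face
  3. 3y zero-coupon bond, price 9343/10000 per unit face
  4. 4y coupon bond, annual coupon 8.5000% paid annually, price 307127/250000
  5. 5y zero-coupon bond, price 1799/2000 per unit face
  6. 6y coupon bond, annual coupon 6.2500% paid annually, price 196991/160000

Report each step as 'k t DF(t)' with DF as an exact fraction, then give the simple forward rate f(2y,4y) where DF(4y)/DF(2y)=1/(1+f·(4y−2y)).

1 1 9817/10000
2 2 9403/10000
3 3 9343/10000
4 4 1817/2000
5 5 1799/2000
6 6 2211/2500
f(2y,4y) = ((9403/10000)/(1817/2000) − 1)/(2) = 159/9085 ≈ 1.7501%

step 1 [1y] bond c/1=17/400: DF=(4093689/4000000 − 17/400·(0))/(1+17/400) = 9817/10000 ≈ 0.981700
step 2 [2y] zero: DF = P = 9403/10000 ≈ 0.940300
step 3 [3y] zero: DF = P = 9343/10000 ≈ 0.934300
step 4 [4y] bond c/1=17/200: DF=(307127/250000 − 17/200·(0.981700+0.940300+0.934300))/(1+17/200) = 1817/2000 ≈ 0.908500
step 5 [5y] zero: DF = P = 1799/2000 ≈ 0.899500
step 6 [6y] bond c/1=1/16: DF=(196991/160000 − 1/16·(0.981700+0.940300+0.934300+0.908500+0.899500))/(1+1/16) = 2211/2500 ≈ 0.884400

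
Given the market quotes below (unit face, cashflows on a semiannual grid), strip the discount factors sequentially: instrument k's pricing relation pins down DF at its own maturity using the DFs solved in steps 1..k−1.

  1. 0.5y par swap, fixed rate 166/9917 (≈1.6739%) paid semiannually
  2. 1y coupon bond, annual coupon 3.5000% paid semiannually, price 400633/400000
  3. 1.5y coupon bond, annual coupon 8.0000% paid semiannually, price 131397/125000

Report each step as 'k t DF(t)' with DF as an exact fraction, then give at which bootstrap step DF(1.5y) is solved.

1 1/2 9917/10000
2 1 9673/10000
3 3/2 4677/5000
DF(1.5y) is solved at step 3

step 1 [0.5y] swap r/2=83/9917: DF=(1 − 83/9917·(0))/(1+83/9917) = 9917/10000 ≈ 0.991700
step 2 [1y] bond c/2=7/400: DF=(400633/400000 − 7/400·(0.991700))/(1+7/400) = 9673/10000 ≈ 0.967300
step 3 [1.5y] bond c/2=1/25: DF=(131397/125000 − 1/25·(0.991700+0.967300))/(1+1/25) = 4677/5000 ≈ 0.935400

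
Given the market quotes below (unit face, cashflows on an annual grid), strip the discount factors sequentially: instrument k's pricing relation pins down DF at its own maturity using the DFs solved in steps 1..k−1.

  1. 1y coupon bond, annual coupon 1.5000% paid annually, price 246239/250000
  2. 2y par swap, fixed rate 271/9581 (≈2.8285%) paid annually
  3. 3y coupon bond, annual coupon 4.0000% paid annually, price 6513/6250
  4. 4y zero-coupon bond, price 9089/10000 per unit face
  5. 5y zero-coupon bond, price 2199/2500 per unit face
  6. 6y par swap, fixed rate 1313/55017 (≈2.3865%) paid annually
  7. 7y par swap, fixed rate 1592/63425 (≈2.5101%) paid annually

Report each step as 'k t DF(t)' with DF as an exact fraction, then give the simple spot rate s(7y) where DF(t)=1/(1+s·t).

step 1 [1y] bond c/1=3/200: DF=(246239/250000 − 3/200·(0))/(1+3/200) = 1213/1250 ≈ 0.970400
step 2 [2y] swap r/1=271/9581: DF=(1 − 271/9581·(0.970400))/(1+271/9581) = 4729/5000 ≈ 0.945800
step 3 [3y] bond c/1=1/25: DF=(6513/6250 − 1/25·(0.970400+0.945800))/(1+1/25) = 9283/10000 ≈ 0.928300
step 4 [4y] zero: DF = P = 9089/10000 ≈ 0.908900
step 5 [5y] zero: DF = P = 2199/2500 ≈ 0.879600
step 6 [6y] swap r/1=1313/55017: DF=(1 − 1313/55017·(0.970400+0.945800+0.928300+0.908900+0.879600))/(1+1313/55017) = 8687/10000 ≈ 0.868700
step 7 [7y] swap r/1=1592/63425: DF=(1 − 1592/63425·(0.970400+0.945800+0.928300+0.908900+0.879600+0.868700))/(1+1592/63425) = 1051/1250 ≈ 0.840800

1 1 1213/1250
2 2 4729/5000
3 3 9283/10000
4 4 9089/10000
5 5 2199/2500
6 6 8687/10000
7 7 1051/1250
s(7y) = (1/(1051/1250) − 1)/(7) = 199/7357 ≈ 2.7049%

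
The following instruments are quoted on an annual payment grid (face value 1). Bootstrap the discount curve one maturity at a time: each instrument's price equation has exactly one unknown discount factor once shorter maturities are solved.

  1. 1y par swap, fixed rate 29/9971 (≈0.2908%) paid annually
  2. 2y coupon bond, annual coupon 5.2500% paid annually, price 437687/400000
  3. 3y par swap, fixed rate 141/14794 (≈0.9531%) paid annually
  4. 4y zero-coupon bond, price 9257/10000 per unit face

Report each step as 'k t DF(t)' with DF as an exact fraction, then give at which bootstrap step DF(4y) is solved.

step 1 [1y] swap r/1=29/9971: DF=(1 − 29/9971·(0))/(1+29/9971) = 9971/10000 ≈ 0.997100
step 2 [2y] bond c/1=21/400: DF=(437687/400000 − 21/400·(0.997100))/(1+21/400) = 9899/10000 ≈ 0.989900
step 3 [3y] swap r/1=141/14794: DF=(1 − 141/14794·(0.997100+0.989900))/(1+141/14794) = 4859/5000 ≈ 0.971800
step 4 [4y] zero: DF = P = 9257/10000 ≈ 0.925700

1 1 9971/10000
2 2 9899/10000
3 3 4859/5000
4 4 9257/10000
DF(4y) is solved at step 4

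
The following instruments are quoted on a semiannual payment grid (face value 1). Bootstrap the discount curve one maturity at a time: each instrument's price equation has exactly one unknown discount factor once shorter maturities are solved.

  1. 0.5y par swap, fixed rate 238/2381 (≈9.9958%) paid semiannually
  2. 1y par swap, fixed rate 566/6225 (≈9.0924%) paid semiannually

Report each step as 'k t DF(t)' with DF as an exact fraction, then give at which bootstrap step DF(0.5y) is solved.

step 1 [0.5y] swap r/2=119/2381: DF=(1 − 119/2381·(0))/(1+119/2381) = 2381/2500 ≈ 0.952400
step 2 [1y] swap r/2=283/6225: DF=(1 − 283/6225·(0.952400))/(1+283/6225) = 9151/10000 ≈ 0.915100

1 1/2 2381/2500
2 1 9151/10000
DF(0.5y) is solved at step 1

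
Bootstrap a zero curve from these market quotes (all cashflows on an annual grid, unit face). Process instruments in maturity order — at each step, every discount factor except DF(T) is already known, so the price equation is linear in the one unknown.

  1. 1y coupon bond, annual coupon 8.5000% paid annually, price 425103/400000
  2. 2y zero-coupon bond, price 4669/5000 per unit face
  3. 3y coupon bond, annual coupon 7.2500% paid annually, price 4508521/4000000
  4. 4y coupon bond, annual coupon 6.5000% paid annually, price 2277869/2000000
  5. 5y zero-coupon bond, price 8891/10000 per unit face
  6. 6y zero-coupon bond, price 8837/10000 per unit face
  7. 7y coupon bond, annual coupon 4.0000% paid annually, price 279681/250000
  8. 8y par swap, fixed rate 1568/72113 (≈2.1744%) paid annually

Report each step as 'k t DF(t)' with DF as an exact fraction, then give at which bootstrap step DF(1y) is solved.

step 1 [1y] bond c/1=17/200: DF=(425103/400000 − 17/200·(0))/(1+17/200) = 1959/2000 ≈ 0.979500
step 2 [2y] zero: DF = P = 4669/5000 ≈ 0.933800
step 3 [3y] bond c/1=29/400: DF=(4508521/4000000 − 29/400·(0.979500+0.933800))/(1+29/400) = 576/625 ≈ 0.921600
step 4 [4y] bond c/1=13/200: DF=(2277869/2000000 − 13/200·(0.979500+0.933800+0.921600))/(1+13/200) = 2241/2500 ≈ 0.896400
step 5 [5y] zero: DF = P = 8891/10000 ≈ 0.889100
step 6 [6y] zero: DF = P = 8837/10000 ≈ 0.883700
step 7 [7y] bond c/1=1/25: DF=(279681/250000 − 1/25·(0.979500+0.933800+0.921600+0.896400+0.889100+0.883700))/(1+1/25) = 108/125 ≈ 0.864000
step 8 [8y] swap r/1=1568/72113: DF=(1 − 1568/72113·(0.979500+0.933800+0.921600+0.896400+0.889100+0.883700+0.864000))/(1+1568/72113) = 527/625 ≈ 0.843200

1 1 1959/2000
2 2 4669/5000
3 3 576/625
4 4 2241/2500
5 5 8891/10000
6 6 8837/10000
7 7 108/125
8 8 527/625
DF(1y) is solved at step 1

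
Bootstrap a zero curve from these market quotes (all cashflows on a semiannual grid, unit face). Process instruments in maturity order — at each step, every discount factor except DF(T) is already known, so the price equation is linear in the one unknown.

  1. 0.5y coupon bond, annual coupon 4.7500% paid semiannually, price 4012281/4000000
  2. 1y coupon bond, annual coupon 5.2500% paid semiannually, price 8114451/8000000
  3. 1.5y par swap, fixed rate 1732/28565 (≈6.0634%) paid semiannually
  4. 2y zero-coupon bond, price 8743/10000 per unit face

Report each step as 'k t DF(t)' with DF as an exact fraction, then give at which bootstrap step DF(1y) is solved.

1 1/2 4899/5000
2 1 9633/10000
3 3/2 4567/5000
4 2 8743/10000
DF(1y) is solved at step 2

step 1 [0.5y] bond c/2=19/800: DF=(4012281/4000000 − 19/800·(0))/(1+19/800) = 4899/5000 ≈ 0.979800
step 2 [1y] bond c/2=21/800: DF=(8114451/8000000 − 21/800·(0.979800))/(1+21/800) = 9633/10000 ≈ 0.963300
step 3 [1.5y] swap r/2=866/28565: DF=(1 − 866/28565·(0.979800+0.963300))/(1+866/28565) = 4567/5000 ≈ 0.913400
step 4 [2y] zero: DF = P = 8743/10000 ≈ 0.874300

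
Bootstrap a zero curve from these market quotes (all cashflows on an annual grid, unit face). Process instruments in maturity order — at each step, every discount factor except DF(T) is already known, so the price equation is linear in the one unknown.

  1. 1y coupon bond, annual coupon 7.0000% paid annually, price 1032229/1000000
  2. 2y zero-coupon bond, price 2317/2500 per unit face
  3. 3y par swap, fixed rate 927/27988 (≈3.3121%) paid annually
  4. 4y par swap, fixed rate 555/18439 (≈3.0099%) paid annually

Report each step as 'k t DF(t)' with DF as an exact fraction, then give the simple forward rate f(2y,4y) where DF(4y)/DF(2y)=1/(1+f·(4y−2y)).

step 1 [1y] bond c/1=7/100: DF=(1032229/1000000 − 7/100·(0))/(1+7/100) = 9647/10000 ≈ 0.964700
step 2 [2y] zero: DF = P = 2317/2500 ≈ 0.926800
step 3 [3y] swap r/1=927/27988: DF=(1 − 927/27988·(0.964700+0.926800))/(1+927/27988) = 9073/10000 ≈ 0.907300
step 4 [4y] swap r/1=555/18439: DF=(1 − 555/18439·(0.964700+0.926800+0.907300))/(1+555/18439) = 889/1000 ≈ 0.889000

1 1 9647/10000
2 2 2317/2500
3 3 9073/10000
4 4 889/1000
f(2y,4y) = ((2317/2500)/(889/1000) − 1)/(2) = 27/1270 ≈ 2.1260%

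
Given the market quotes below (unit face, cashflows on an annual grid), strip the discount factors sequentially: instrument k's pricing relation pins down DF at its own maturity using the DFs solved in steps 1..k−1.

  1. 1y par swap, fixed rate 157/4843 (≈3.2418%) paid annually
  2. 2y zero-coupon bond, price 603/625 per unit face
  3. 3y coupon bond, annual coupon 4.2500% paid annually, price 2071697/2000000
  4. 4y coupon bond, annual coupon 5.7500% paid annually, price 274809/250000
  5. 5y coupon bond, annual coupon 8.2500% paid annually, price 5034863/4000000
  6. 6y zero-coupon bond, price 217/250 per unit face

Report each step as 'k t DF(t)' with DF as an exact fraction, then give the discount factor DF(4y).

1 1 4843/5000
2 2 603/625
3 3 2287/2500
4 4 4423/5000
5 5 8783/10000
6 6 217/250
DF(4y) = 4423/5000 ≈ 0.884600

step 1 [1y] swap r/1=157/4843: DF=(1 − 157/4843·(0))/(1+157/4843) = 4843/5000 ≈ 0.968600
step 2 [2y] zero: DF = P = 603/625 ≈ 0.964800
step 3 [3y] bond c/1=17/400: DF=(2071697/2000000 − 17/400·(0.968600+0.964800))/(1+17/400) = 2287/2500 ≈ 0.914800
step 4 [4y] bond c/1=23/400: DF=(274809/250000 − 23/400·(0.968600+0.964800+0.914800))/(1+23/400) = 4423/5000 ≈ 0.884600
step 5 [5y] bond c/1=33/400: DF=(5034863/4000000 − 33/400·(0.968600+0.964800+0.914800+0.884600))/(1+33/400) = 8783/10000 ≈ 0.878300
step 6 [6y] zero: DF = P = 217/250 ≈ 0.868000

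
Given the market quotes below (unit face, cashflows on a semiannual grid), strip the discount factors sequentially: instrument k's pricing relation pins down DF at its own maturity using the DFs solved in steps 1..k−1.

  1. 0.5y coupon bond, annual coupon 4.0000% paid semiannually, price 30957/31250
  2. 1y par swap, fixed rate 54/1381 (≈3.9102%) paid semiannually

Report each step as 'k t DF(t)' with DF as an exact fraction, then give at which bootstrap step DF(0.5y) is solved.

step 1 [0.5y] bond c/2=1/50: DF=(30957/31250 − 1/50·(0))/(1+1/50) = 607/625 ≈ 0.971200
step 2 [1y] swap r/2=27/1381: DF=(1 − 27/1381·(0.971200))/(1+27/1381) = 4811/5000 ≈ 0.962200

1 1/2 607/625
2 1 4811/5000
DF(0.5y) is solved at step 1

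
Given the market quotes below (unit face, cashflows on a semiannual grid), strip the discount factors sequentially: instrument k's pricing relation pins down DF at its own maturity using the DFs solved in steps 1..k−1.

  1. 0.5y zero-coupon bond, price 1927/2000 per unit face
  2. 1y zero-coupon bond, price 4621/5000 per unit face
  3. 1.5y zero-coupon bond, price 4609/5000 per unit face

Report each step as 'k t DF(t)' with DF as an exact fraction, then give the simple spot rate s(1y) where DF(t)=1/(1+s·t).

step 1 [0.5y] zero: DF = P = 1927/2000 ≈ 0.963500
step 2 [1y] zero: DF = P = 4621/5000 ≈ 0.924200
step 3 [1.5y] zero: DF = P = 4609/5000 ≈ 0.921800

1 1/2 1927/2000
2 1 4621/5000
3 3/2 4609/5000
s(1y) = (1/(4621/5000) − 1)/(1) = 379/4621 ≈ 8.2017%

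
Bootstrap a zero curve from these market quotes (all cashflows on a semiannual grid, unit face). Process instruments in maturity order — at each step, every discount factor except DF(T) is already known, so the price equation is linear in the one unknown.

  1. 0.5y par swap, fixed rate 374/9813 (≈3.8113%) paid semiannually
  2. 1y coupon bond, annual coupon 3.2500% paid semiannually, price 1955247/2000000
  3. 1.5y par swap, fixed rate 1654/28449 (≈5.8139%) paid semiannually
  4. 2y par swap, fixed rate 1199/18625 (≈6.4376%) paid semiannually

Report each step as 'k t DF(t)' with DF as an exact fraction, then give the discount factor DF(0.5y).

step 1 [0.5y] swap r/2=187/9813: DF=(1 − 187/9813·(0))/(1+187/9813) = 9813/10000 ≈ 0.981300
step 2 [1y] bond c/2=13/800: DF=(1955247/2000000 − 13/800·(0.981300))/(1+13/800) = 9463/10000 ≈ 0.946300
step 3 [1.5y] swap r/2=827/28449: DF=(1 − 827/28449·(0.981300+0.946300))/(1+827/28449) = 9173/10000 ≈ 0.917300
step 4 [2y] swap r/2=1199/37250: DF=(1 − 1199/37250·(0.981300+0.946300+0.917300))/(1+1199/37250) = 8801/10000 ≈ 0.880100

1 1/2 9813/10000
2 1 9463/10000
3 3/2 9173/10000
4 2 8801/10000
DF(0.5y) = 9813/10000 ≈ 0.981300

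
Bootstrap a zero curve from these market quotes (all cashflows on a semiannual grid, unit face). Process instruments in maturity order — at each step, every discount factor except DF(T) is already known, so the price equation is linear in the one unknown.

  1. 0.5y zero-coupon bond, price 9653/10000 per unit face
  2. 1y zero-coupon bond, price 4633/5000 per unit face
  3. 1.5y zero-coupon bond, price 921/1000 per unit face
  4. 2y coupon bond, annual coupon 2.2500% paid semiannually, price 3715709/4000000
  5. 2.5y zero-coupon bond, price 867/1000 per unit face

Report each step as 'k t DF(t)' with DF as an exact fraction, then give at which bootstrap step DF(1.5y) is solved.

1 1/2 9653/10000
2 1 4633/5000
3 3/2 921/1000
4 2 8873/10000
5 5/2 867/1000
DF(1.5y) is solved at step 3

step 1 [0.5y] zero: DF = P = 9653/10000 ≈ 0.965300
step 2 [1y] zero: DF = P = 4633/5000 ≈ 0.926600
step 3 [1.5y] zero: DF = P = 921/1000 ≈ 0.921000
step 4 [2y] bond c/2=9/800: DF=(3715709/4000000 − 9/800·(0.965300+0.926600+0.921000))/(1+9/800) = 8873/10000 ≈ 0.887300
step 5 [2.5y] zero: DF = P = 867/1000 ≈ 0.867000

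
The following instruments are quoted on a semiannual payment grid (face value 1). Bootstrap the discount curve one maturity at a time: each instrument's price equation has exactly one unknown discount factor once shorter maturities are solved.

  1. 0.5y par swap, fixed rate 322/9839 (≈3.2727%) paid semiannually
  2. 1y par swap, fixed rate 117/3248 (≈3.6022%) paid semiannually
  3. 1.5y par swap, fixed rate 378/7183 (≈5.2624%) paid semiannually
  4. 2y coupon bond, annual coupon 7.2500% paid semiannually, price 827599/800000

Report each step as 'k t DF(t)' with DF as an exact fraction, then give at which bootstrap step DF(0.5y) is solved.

1 1/2 9839/10000
2 1 9649/10000
3 3/2 2311/2500
4 2 4489/5000
DF(0.5y) is solved at step 1

step 1 [0.5y] swap r/2=161/9839: DF=(1 − 161/9839·(0))/(1+161/9839) = 9839/10000 ≈ 0.983900
step 2 [1y] swap r/2=117/6496: DF=(1 − 117/6496·(0.983900))/(1+117/6496) = 9649/10000 ≈ 0.964900
step 3 [1.5y] swap r/2=189/7183: DF=(1 − 189/7183·(0.983900+0.964900))/(1+189/7183) = 2311/2500 ≈ 0.924400
step 4 [2y] bond c/2=29/800: DF=(827599/800000 − 29/800·(0.983900+0.964900+0.924400))/(1+29/800) = 4489/5000 ≈ 0.897800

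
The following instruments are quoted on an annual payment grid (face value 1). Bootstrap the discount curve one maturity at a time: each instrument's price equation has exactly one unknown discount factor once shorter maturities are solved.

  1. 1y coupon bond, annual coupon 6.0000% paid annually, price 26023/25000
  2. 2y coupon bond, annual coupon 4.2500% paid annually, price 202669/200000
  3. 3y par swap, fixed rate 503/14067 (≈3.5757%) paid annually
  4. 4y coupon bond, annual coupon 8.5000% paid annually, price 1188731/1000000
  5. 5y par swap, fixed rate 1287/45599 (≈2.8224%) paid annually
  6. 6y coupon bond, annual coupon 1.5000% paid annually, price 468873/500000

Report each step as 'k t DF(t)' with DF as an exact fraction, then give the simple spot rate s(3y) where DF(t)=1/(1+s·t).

1 1 491/500
2 2 233/250
3 3 4497/5000
4 4 547/625
5 5 8713/10000
6 6 1713/2000
s(3y) = (1/(4497/5000) − 1)/(3) = 503/13491 ≈ 3.7284%

step 1 [1y] bond c/1=3/50: DF=(26023/25000 − 3/50·(0))/(1+3/50) = 491/500 ≈ 0.982000
step 2 [2y] bond c/1=17/400: DF=(202669/200000 − 17/400·(0.982000))/(1+17/400) = 233/250 ≈ 0.932000
step 3 [3y] swap r/1=503/14067: DF=(1 − 503/14067·(0.982000+0.932000))/(1+503/14067) = 4497/5000 ≈ 0.899400
step 4 [4y] bond c/1=17/200: DF=(1188731/1000000 − 17/200·(0.982000+0.932000+0.899400))/(1+17/200) = 547/625 ≈ 0.875200
step 5 [5y] swap r/1=1287/45599: DF=(1 − 1287/45599·(0.982000+0.932000+0.899400+0.875200))/(1+1287/45599) = 8713/10000 ≈ 0.871300
step 6 [6y] bond c/1=3/200: DF=(468873/500000 − 3/200·(0.982000+0.932000+0.899400+0.875200+0.871300))/(1+3/200) = 1713/2000 ≈ 0.856500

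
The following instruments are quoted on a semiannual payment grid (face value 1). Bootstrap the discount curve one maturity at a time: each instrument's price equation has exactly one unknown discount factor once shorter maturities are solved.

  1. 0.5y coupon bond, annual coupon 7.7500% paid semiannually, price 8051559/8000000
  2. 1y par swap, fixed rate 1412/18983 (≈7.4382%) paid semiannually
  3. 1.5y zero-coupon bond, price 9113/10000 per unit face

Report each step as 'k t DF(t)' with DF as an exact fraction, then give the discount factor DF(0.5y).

step 1 [0.5y] bond c/2=31/800: DF=(8051559/8000000 − 31/800·(0))/(1+31/800) = 9689/10000 ≈ 0.968900
step 2 [1y] swap r/2=706/18983: DF=(1 − 706/18983·(0.968900))/(1+706/18983) = 4647/5000 ≈ 0.929400
step 3 [1.5y] zero: DF = P = 9113/10000 ≈ 0.911300

1 1/2 9689/10000
2 1 4647/5000
3 3/2 9113/10000
DF(0.5y) = 9689/10000 ≈ 0.968900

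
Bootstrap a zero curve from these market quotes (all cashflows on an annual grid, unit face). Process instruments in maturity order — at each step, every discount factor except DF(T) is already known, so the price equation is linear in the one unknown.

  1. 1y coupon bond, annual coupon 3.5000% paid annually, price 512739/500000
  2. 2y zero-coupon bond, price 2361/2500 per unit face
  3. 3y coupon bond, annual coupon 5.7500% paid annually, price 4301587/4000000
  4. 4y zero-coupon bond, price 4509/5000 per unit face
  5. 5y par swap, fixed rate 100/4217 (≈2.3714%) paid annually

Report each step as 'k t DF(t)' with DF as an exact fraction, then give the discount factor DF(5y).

1 1 2477/2500
2 2 2361/2500
3 3 9117/10000
4 4 4509/5000
5 5 89/100
DF(5y) = 89/100 ≈ 0.890000

step 1 [1y] bond c/1=7/200: DF=(512739/500000 − 7/200·(0))/(1+7/200) = 2477/2500 ≈ 0.990800
step 2 [2y] zero: DF = P = 2361/2500 ≈ 0.944400
step 3 [3y] bond c/1=23/400: DF=(4301587/4000000 − 23/400·(0.990800+0.944400))/(1+23/400) = 9117/10000 ≈ 0.911700
step 4 [4y] zero: DF = P = 4509/5000 ≈ 0.901800
step 5 [5y] swap r/1=100/4217: DF=(1 − 100/4217·(0.990800+0.944400+0.911700+0.901800))/(1+100/4217) = 89/100 ≈ 0.890000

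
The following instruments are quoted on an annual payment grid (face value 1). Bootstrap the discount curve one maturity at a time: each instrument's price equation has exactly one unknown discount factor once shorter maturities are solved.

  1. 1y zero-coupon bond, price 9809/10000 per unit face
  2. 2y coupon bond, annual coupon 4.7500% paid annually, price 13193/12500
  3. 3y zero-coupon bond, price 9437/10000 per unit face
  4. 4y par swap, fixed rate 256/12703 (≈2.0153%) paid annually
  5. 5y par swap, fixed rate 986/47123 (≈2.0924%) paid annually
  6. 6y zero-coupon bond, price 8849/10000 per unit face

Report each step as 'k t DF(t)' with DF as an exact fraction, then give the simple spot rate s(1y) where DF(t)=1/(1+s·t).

1 1 9809/10000
2 2 9631/10000
3 3 9437/10000
4 4 577/625
5 5 4507/5000
6 6 8849/10000
s(1y) = (1/(9809/10000) − 1)/(1) = 191/9809 ≈ 1.9472%

step 1 [1y] zero: DF = P = 9809/10000 ≈ 0.980900
step 2 [2y] bond c/1=19/400: DF=(13193/12500 − 19/400·(0.980900))/(1+19/400) = 9631/10000 ≈ 0.963100
step 3 [3y] zero: DF = P = 9437/10000 ≈ 0.943700
step 4 [4y] swap r/1=256/12703: DF=(1 − 256/12703·(0.980900+0.963100+0.943700))/(1+256/12703) = 577/625 ≈ 0.923200
step 5 [5y] swap r/1=986/47123: DF=(1 − 986/47123·(0.980900+0.963100+0.943700+0.923200))/(1+986/47123) = 4507/5000 ≈ 0.901400
step 6 [6y] zero: DF = P = 8849/10000 ≈ 0.884900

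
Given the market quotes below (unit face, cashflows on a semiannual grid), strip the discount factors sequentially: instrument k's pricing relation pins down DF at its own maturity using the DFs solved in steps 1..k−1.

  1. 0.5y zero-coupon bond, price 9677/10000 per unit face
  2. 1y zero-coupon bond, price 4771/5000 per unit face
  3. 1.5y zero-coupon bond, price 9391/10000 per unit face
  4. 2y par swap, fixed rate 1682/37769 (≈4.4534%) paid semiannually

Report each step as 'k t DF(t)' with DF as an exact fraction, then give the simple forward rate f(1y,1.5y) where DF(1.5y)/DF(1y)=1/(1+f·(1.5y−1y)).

1 1/2 9677/10000
2 1 4771/5000
3 3/2 9391/10000
4 2 9159/10000
f(1y,1.5y) = ((4771/5000)/(9391/10000) − 1)/(1/2) = 302/9391 ≈ 3.2158%

step 1 [0.5y] zero: DF = P = 9677/10000 ≈ 0.967700
step 2 [1y] zero: DF = P = 4771/5000 ≈ 0.954200
step 3 [1.5y] zero: DF = P = 9391/10000 ≈ 0.939100
step 4 [2y] swap r/2=841/37769: DF=(1 − 841/37769·(0.967700+0.954200+0.939100))/(1+841/37769) = 9159/10000 ≈ 0.915900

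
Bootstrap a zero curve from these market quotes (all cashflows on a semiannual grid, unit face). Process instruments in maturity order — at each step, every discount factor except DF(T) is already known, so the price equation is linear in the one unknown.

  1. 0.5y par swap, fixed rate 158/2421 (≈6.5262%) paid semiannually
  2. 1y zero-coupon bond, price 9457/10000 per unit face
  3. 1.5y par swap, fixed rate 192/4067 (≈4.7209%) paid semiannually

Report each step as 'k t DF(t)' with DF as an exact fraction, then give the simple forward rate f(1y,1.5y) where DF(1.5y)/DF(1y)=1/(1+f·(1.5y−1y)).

step 1 [0.5y] swap r/2=79/2421: DF=(1 − 79/2421·(0))/(1+79/2421) = 2421/2500 ≈ 0.968400
step 2 [1y] zero: DF = P = 9457/10000 ≈ 0.945700
step 3 [1.5y] swap r/2=96/4067: DF=(1 − 96/4067·(0.968400+0.945700))/(1+96/4067) = 583/625 ≈ 0.932800

1 1/2 2421/2500
2 1 9457/10000
3 3/2 583/625
f(1y,1.5y) = ((9457/10000)/(583/625) − 1)/(1/2) = 129/4664 ≈ 2.7659%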